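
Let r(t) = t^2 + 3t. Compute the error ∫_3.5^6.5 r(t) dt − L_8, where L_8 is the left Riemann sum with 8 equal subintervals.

Exact integral: ∫_3.5^6.5 r(t) dt = 122.25.
L_8 = 115.0078125.
Error = 122.25 − 115.0078125 = 7.2421875.

7.2421875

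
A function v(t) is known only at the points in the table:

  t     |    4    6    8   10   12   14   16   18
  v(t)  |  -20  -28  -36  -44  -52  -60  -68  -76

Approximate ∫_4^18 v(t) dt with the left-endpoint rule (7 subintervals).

Δt = 2.
Sum = 2·[(-20) + (-28) + (-36) + (-44) + (-52) + (-60) + (-68)] = -616.

-616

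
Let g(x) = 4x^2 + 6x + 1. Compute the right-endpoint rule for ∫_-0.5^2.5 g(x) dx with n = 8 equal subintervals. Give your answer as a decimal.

50.15625

Δx = (2.5 − (-0.5))/8 = 0.375.
Right endpoints: -0.125, 0.25, 0.625, 1, 1.375, 1.75, 2.125, 2.5.
g(-0.125) = 0.3125, g(0.25) = 2.75, g(0.625) = 6.3125, g(1) = 11, g(1.375) = 16.8125, g(1.75) = 23.75, g(2.125) = 31.8125, g(2.5) = 41.
Sum = Δx · [g(-0.125) + g(0.25) + g(0.625) + ...].
Sum = 50.15625.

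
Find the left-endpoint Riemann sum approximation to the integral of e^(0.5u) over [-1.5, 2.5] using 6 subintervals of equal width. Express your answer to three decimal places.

Δu = (2.5 − (-1.5))/6 = 2/3.
Left endpoints: -1.5, -5/6, -1/6, 0.5, 7/6, 11/6.
f(-1.5) ≈ 0.472, f(-5/6) ≈ 0.659, f(-1/6) ≈ 0.920, f(0.5) ≈ 1.284, f(7/6) ≈ 1.792, f(11/6) ≈ 2.501.
Sum = Δu · [f(-1.5) + f(-5/6) + f(-1/6) + ...].
Sum ≈ 5.086.

5.086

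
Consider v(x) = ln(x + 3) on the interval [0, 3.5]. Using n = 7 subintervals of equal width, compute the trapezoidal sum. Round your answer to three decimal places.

5.367

Δx = (3.5 − 0)/7 = 0.5.
v(0) ≈ 1.099, v(0.5) ≈ 1.253, v(1) ≈ 1.386, v(1.5) ≈ 1.504, v(2) ≈ 1.609, v(2.5) ≈ 1.705, v(3) ≈ 1.792, v(3.5) ≈ 1.872.
T_7 = (Δx/2)·[v(x_0) + 2v(x_1) + ... + 2v(x_{6}) + v(x_7)].
Sum ≈ 5.367.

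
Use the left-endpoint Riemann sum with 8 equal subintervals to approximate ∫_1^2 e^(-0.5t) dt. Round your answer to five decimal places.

0.49237

Δt = (2 − 1)/8 = 0.125.
Left endpoints: 1, 1.125, 1.25, 1.375, 1.5, 1.625, 1.75, 1.875.
f(1) ≈ 0.60653, f(1.125) ≈ 0.56978, f(1.25) ≈ 0.53526, f(1.375) ≈ 0.50283, f(1.5) ≈ 0.47237, f(1.625) ≈ 0.44375, f(1.75) ≈ 0.41686, f(1.875) ≈ 0.39161.
Sum = Δt · [f(1) + f(1.125) + f(1.25) + ...].
Sum ≈ 0.49237.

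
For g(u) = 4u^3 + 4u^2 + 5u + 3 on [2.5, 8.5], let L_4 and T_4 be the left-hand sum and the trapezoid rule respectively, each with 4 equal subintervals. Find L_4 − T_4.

L_4 = 4303.5.
T_4 = 6319.5.
L_4 − T_4 = -2016.

-2016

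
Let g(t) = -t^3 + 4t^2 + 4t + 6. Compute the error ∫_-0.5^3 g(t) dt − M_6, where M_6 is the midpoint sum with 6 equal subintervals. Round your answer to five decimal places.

0.02481

Exact integral: ∫_-0.5^3 g(t) dt ≈ 54.4322917.
M_6 ≈ 54.4074797.
Error ≈ 54.4322917 − 54.4074797 ≈ 0.02481.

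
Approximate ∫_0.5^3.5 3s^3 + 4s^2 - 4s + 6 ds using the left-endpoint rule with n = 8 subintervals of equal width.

Δs = (3.5 − 0.5)/8 = 0.375.
Left endpoints: 0.5, 0.875, 1.25, 1.625, 2, 2.375, 2.75, 3.125.
f(0.5) = 5.375, f(0.875) = 3877/512, f(1.25) = 13.109375, f(1.625) = 11743/512, f(2) = 38, f(2.375) = 30337/512, f(2.75) = 87.640625, f(3.125) = 63547/512.
Sum = Δs · [f(0.5) + f(0.875) + f(1.25) + ...].
Sum = 134.25.

134.25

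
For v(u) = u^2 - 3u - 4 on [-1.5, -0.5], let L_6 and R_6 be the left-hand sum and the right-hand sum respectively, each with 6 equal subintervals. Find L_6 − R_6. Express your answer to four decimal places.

0.8333

L_6 ≈ 0.504630.
R_6 ≈ -0.328704.
L_6 − R_6 ≈ 0.8333.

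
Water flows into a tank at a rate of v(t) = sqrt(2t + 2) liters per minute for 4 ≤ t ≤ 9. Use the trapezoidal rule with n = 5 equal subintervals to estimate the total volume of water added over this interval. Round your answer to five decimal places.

19.26561

Δt = (9 − 4)/5 = 1.
v(4) ≈ 3.16228, v(5) ≈ 3.46410, v(6) ≈ 3.74166, v(7) ≈ 4.00000, v(8) ≈ 4.24264, v(9) ≈ 4.47214.
T_5 = (Δt/2)·[v(t_0) + 2v(t_1) + ... + 2v(t_{4}) + v(t_5)].
Sum ≈ 19.26561.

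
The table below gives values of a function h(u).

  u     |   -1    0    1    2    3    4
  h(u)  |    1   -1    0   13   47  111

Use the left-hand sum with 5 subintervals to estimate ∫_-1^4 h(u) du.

60

Δu = 1.
Sum = 1·[1 + (-1) + 0 + 13 + 47] = 60.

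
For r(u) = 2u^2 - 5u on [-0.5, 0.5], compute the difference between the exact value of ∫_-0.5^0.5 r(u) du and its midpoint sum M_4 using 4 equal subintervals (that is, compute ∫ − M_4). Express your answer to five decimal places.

0.01042

Exact integral: ∫_-0.5^0.5 r(u) du ≈ 0.1666667.
M_4 = 0.15625.
Error ≈ 0.1666667 − 0.15625 ≈ 0.01042.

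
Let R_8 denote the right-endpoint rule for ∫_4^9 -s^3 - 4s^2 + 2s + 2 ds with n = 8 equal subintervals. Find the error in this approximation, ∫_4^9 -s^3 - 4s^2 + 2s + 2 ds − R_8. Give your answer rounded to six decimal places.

Exact integral: ∫_4^9 f(s) ds ≈ -2387.91666667.
R_8 = -2681.50390625.
Error ≈ -2387.91666667 − (-2681.50390625) ≈ 293.587240.

293.587240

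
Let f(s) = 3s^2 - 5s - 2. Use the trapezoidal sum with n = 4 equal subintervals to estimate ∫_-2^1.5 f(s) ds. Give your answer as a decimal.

10.08984375

Δs = (1.5 − (-2))/4 = 0.875.
f(-2) = 20, f(-1.125) = 7.421875, f(-0.25) = -0.5625, f(0.625) = -3.953125, f(1.5) = -2.75.
T_4 = (Δs/2)·[f(s_0) + 2f(s_1) + 2f(s_2) + 2f(s_3) + f(s_4)].
Sum = 10.08984375.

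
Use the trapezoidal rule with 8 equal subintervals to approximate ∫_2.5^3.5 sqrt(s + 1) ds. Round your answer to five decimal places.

Δs = (3.5 − 2.5)/8 = 0.125.
f(2.5) ≈ 1.87083, f(2.625) ≈ 1.90394, f(2.75) ≈ 1.93649, f(2.875) ≈ 1.96850, f(3) ≈ 2.00000, f(3.125) ≈ 2.03101, f(3.25) ≈ 2.06155, f(3.375) ≈ 2.09165, f(3.5) ≈ 2.12132.
T_8 = (Δs/2)·[f(s_0) + 2f(s_1) + ... + 2f(s_{7}) + f(s_8)].
Sum ≈ 1.99865.

1.99865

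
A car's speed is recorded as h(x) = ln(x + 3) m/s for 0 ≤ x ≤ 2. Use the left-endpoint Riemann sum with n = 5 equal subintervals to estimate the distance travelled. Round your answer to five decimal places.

Δx = (2 − 0)/5 = 0.4.
Left endpoints: 0, 0.4, 0.8, 1.2, 1.6.
h(0) ≈ 1.09861, h(0.4) ≈ 1.22378, h(0.8) ≈ 1.33500, h(1.2) ≈ 1.43508, h(1.6) ≈ 1.52606.
Sum = Δx · [h(0) + h(0.4) + h(0.8) + h(1.2) + h(1.6)].
Sum ≈ 2.64741.

2.64741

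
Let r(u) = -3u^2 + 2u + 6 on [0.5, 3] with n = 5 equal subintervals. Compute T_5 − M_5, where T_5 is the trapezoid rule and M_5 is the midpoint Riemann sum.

-0.46875

T_5 = -3.4375.
M_5 = -2.96875.
T_5 − M_5 = -0.46875.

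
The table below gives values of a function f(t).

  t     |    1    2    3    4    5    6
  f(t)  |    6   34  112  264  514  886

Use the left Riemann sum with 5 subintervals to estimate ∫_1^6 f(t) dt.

930

Δt = 1.
Sum = 1·[6 + 34 + 112 + 264 + 514] = 930.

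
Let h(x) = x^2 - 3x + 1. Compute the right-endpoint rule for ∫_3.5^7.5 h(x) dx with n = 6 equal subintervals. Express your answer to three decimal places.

Δx = (7.5 − 3.5)/6 = 2/3.
Right endpoints: 25/6, 29/6, 5.5, 37/6, 41/6, 7.5.
h(25/6) = 211/36, h(29/6) = 355/36, h(5.5) = 14.75, h(37/6) = 739/36, h(41/6) = 979/36, h(7.5) = 34.75.
Sum = Δx · [h(25/6) + h(29/6) + h(5.5) + ...].
Sum ≈ 75.296.

75.296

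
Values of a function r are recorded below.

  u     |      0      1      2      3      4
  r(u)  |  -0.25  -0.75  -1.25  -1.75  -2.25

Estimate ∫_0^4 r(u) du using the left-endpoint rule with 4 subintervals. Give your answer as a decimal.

Δu = 1.
Sum = 1·[(-0.25) + (-0.75) + (-1.25) + (-1.75)] = -4.

-4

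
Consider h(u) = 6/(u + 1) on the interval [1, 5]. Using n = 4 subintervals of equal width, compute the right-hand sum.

5.7

Δu = (5 − 1)/4 = 1.
Right endpoints: 2, 3, 4, 5.
h(2) = 2, h(3) = 1.5, h(4) = 1.2, h(5) = 1.
Sum = Δu · [h(2) + h(3) + h(4) + h(5)].
Sum = 5.7.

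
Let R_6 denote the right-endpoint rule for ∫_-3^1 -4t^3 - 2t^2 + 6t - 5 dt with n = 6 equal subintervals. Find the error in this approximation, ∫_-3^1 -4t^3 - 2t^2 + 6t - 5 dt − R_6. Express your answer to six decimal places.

Exact integral: ∫_-3^1 f(t) dt ≈ 17.33333333.
R_6 ≈ -3.70370370.
Error ≈ 17.33333333 − (-3.70370370) ≈ 21.037037.

21.037037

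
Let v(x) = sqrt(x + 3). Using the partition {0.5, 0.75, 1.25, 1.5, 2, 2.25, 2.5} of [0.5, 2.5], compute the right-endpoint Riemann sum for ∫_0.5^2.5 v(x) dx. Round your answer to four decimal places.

Subinterval widths: 0.25, 0.5, 0.25, 0.5, 0.25, 0.25.
Right endpoints: 0.75, 1.25, 1.5, 2, 2.25, 2.5.
v(0.75) ≈ 1.9365, v(1.25) ≈ 2.0616, v(1.5) ≈ 2.1213, v(2) ≈ 2.2361, v(2.25) ≈ 2.2913, v(2.5) ≈ 2.3452.
Sum = Σ Δx_i · v(x_i).
Sum ≈ 4.3224.

4.3224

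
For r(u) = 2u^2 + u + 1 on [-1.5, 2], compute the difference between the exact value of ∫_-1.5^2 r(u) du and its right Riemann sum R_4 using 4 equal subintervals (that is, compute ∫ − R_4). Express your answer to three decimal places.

-3.956

Exact integral: ∫_-1.5^2 r(u) du ≈ 11.95833.
R_4 = 15.9140625.
Error ≈ 11.95833 − 15.9140625 ≈ -3.956.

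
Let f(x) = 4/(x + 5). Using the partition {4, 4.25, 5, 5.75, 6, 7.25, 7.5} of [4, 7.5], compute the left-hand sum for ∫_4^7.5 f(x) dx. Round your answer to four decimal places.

Subinterval widths: 0.25, 0.75, 0.75, 0.25, 1.25, 0.25.
Left endpoints: 4, 4.25, 5, 5.75, 6, 7.25.
f(4) = 4/9, f(4.25) = 16/37, f(5) = 0.4, f(5.75) = 16/43, f(6) = 4/11, f(7.25) = 16/49.
Sum = Σ Δx_i · f(x_i).
Sum ≈ 1.3646.

1.3646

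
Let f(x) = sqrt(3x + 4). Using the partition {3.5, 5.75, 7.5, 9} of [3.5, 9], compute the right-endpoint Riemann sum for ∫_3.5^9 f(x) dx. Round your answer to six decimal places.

Subinterval widths: 2.25, 1.75, 1.5.
Right endpoints: 5.75, 7.5, 9.
f(5.75) ≈ 4.609772, f(7.5) ≈ 5.147815, f(9) ≈ 5.567764.
Sum = Σ Δx_i · f(x_i).
Sum ≈ 27.732310.

27.732310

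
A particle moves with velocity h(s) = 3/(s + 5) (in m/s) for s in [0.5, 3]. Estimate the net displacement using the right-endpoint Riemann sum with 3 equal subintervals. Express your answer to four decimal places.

1.0561

Δs = (3 − 0.5)/3 = 5/6.
Right endpoints: 4/3, 13/6, 3.
h(4/3) = 9/19, h(13/6) = 18/43, h(3) = 0.375.
Sum = Δs · [h(4/3) + h(13/6) + h(3)].
Sum ≈ 1.0561.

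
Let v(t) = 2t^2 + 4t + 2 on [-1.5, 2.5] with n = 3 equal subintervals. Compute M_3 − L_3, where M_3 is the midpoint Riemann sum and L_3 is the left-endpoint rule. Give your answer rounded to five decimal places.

12.44444

M_3 ≈ 27.4814815.
L_3 ≈ 15.0370370.
M_3 − L_3 ≈ 12.44444.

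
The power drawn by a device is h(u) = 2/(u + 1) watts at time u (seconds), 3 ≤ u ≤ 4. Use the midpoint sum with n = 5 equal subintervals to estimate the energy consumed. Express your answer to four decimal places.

Δu = (4 − 3)/5 = 0.2.
Midpoints: 3.1, 3.3, 3.5, 3.7, 3.9.
h(3.1) = 20/41, h(3.3) = 20/43, h(3.5) = 4/9, h(3.7) = 20/47, h(3.9) = 20/49.
Sum = Δu · [h(3.1) + h(3.3) + h(3.5) + h(3.7) + h(3.9)].
Sum ≈ 0.4462.

0.4462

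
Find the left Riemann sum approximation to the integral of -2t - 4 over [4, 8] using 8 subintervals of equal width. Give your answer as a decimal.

Δt = (8 − 4)/8 = 0.5.
Left endpoints: 4, 4.5, 5, 5.5, 6, 6.5, 7, 7.5.
f(4) = -12, f(4.5) = -13, f(5) = -14, f(5.5) = -15, f(6) = -16, f(6.5) = -17, f(7) = -18, f(7.5) = -19.
Sum = Δt · [f(4) + f(4.5) + f(5) + ...].
Sum = -62.

-62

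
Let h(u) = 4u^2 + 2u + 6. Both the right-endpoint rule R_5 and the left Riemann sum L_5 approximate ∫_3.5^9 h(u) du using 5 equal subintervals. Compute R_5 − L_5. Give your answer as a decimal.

R_5 = 1178.32.
L_5 = 863.72.
R_5 − L_5 = 314.6.

314.6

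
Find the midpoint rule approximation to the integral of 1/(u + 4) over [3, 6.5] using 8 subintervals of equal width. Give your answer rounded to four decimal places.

0.4054

Δu = (6.5 − 3)/8 = 0.4375.
Midpoints: 3.21875, 3.65625, 4.09375, 4.53125, 4.96875, 5.40625, 5.84375, 6.28125.
f(3.21875) = 32/231, f(3.65625) = 32/245, f(4.09375) = 32/259, f(4.53125) = 32/273, f(4.96875) = 32/287, f(5.40625) = 32/301, f(5.84375) = 32/315, f(6.28125) = 32/329.
Sum = Δu · [f(3.21875) + f(3.65625) + f(4.09375) + ...].
Sum ≈ 0.4054.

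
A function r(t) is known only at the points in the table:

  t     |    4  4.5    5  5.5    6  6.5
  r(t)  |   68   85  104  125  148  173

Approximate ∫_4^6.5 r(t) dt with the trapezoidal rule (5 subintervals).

Δt = 0.5.
T_5 = (0.5/2)·[68 + 2·85 + 2·104 + 2·125 + 2·148 + 173] = 291.25.

291.25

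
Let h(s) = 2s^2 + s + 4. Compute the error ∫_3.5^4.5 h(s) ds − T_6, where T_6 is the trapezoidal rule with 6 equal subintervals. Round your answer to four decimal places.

Exact integral: ∫_3.5^4.5 h(s) ds ≈ 40.166667.
T_6 ≈ 40.175926.
Error ≈ 40.166667 − 40.175926 ≈ -0.0093.

-0.0093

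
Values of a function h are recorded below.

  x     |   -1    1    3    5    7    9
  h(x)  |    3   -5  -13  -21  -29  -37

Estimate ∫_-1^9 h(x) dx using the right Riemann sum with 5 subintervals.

Δx = 2.
Sum = 2·[(-5) + (-13) + (-21) + (-29) + (-37)] = -210.

-210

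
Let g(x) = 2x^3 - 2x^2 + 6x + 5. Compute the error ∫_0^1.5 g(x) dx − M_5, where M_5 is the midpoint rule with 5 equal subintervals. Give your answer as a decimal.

Exact integral: ∫_0^1.5 g(x) dx = 14.53125.
M_5 = 14.503125.
Error = 14.53125 − 14.503125 = 0.028125.

0.028125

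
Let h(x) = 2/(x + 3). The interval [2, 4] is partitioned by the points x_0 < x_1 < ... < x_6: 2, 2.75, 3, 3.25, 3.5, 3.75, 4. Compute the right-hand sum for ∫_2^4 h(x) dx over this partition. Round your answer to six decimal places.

Subinterval widths: 0.75, 0.25, 0.25, 0.25, 0.25, 0.25.
Right endpoints: 2.75, 3, 3.25, 3.5, 3.75, 4.
h(2.75) = 8/23, h(3) = 1/3, h(3.25) = 0.32, h(3.5) = 4/13, h(3.75) = 8/27, h(4) = 2/7.
Sum = Σ Δx_i · h(x_i).
Sum ≈ 0.646629.

0.646629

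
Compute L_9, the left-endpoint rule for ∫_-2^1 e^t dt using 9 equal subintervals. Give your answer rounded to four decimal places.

2.1763

Δt = (1 − (-2))/9 = 1/3.
Left endpoints: -2, -5/3, -4/3, -1, -2/3, -1/3, 0, 1/3, 2/3.
f(-2) ≈ 0.1353, f(-5/3) ≈ 0.1889, f(-4/3) ≈ 0.2636, f(-1) ≈ 0.3679, f(-2/3) ≈ 0.5134, f(-1/3) ≈ 0.7165, f(0) ≈ 1.0000, f(1/3) ≈ 1.3956, f(2/3) ≈ 1.9477.
Sum = Δt · [f(-2) + f(-5/3) + f(-4/3) + ...].
Sum ≈ 2.1763.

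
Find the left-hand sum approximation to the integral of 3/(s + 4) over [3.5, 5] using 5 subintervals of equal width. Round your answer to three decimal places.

0.557

Δs = (5 − 3.5)/5 = 0.3.
Left endpoints: 3.5, 3.8, 4.1, 4.4, 4.7.
f(3.5) = 0.4, f(3.8) = 5/13, f(4.1) = 10/27, f(4.4) = 5/14, f(4.7) = 10/29.
Sum = Δs · [f(3.5) + f(3.8) + f(4.1) + f(4.4) + f(4.7)].
Sum ≈ 0.557.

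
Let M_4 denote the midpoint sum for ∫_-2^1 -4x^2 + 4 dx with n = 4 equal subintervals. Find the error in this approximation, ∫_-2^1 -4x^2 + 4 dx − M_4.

-0.5625

Exact integral: ∫_-2^1 f(x) dx = 0.
M_4 = 0.5625.
Error = 0 − 0.5625 = -0.5625.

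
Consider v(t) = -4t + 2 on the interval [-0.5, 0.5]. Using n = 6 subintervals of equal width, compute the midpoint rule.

Δt = (0.5 − (-0.5))/6 = 1/6.
Midpoints: -5/12, -0.25, -1/12, 1/12, 0.25, 5/12.
v(-5/12) = 11/3, v(-0.25) = 3, v(-1/12) = 7/3, v(1/12) = 5/3, v(0.25) = 1, v(5/12) = 1/3.
Sum = Δt · [v(-5/12) + v(-0.25) + v(-1/12) + ...].
Sum = 2.

2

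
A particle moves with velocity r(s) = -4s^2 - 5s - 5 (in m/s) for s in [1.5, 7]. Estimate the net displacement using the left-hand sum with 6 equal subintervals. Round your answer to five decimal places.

Δs = (7 − 1.5)/6 = 11/12.
Left endpoints: 1.5, 29/12, 10/3, 4.25, 31/6, 73/12.
r(1.5) = -21.5, r(29/12) = -364/9, r(10/3) = -595/9, r(4.25) = -98.5, r(31/6) = -2477/18, r(73/12) = -1651/9.
Sum = Δs · [r(1.5) + r(29/12) + r(10/3) + ...].
Sum ≈ -501.97685.

-501.97685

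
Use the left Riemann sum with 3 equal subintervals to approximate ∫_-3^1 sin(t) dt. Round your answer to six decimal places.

Δt = (1 − (-3))/3 = 4/3.
Left endpoints: -3, -5/3, -1/3.
f(-3) ≈ -0.141120, f(-5/3) ≈ -0.995408, f(-1/3) ≈ -0.327195.
Sum = Δt · [f(-3) + f(-5/3) + f(-1/3)].
Sum ≈ -1.951630.

-1.951630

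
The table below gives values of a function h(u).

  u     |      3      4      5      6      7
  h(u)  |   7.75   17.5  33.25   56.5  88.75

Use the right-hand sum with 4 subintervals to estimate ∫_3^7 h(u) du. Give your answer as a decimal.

Δu = 1.
Sum = 1·[17.5 + 33.25 + 56.5 + 88.75] = 196.

196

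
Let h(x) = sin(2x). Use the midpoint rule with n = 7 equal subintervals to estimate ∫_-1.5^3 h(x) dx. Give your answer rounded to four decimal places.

-1.0456

Δx = (3 − (-1.5))/7 = 9/14.
Midpoints: -33/28, -15/28, 3/28, 0.75, 39/28, 57/28, 75/28.
h(-33/28) ≈ -0.7064, h(-15/28) ≈ -0.8779, h(3/28) ≈ 0.2126, h(0.75) ≈ 0.9975, h(39/28) ≈ 0.3484, h(57/28) ≈ -0.8015, h(75/28) ≈ -0.7992.
Sum = Δx · [h(-33/28) + h(-15/28) + h(3/28) + ...].
Sum ≈ -1.0456.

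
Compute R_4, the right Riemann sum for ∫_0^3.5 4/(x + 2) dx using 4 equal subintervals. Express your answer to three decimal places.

Δx = (3.5 − 0)/4 = 0.875.
Right endpoints: 0.875, 1.75, 2.625, 3.5.
f(0.875) = 32/23, f(1.75) = 16/15, f(2.625) = 32/37, f(3.5) = 8/11.
Sum = Δx · [f(0.875) + f(1.75) + f(2.625) + f(3.5)].
Sum ≈ 3.544.

3.544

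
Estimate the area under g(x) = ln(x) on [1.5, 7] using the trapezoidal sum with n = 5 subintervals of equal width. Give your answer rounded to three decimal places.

Δx = (7 − 1.5)/5 = 1.1.
g(1.5) ≈ 0.405, g(2.6) ≈ 0.956, g(3.7) ≈ 1.308, g(4.8) ≈ 1.569, g(5.9) ≈ 1.775, g(7) ≈ 1.946.
T_5 = (Δx/2)·[g(x_0) + 2g(x_1) + ... + 2g(x_{4}) + g(x_5)].
Sum ≈ 7.461.

7.461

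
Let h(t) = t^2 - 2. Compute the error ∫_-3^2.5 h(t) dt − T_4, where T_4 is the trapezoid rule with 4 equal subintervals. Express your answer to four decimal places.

-1.7331

Exact integral: ∫_-3^2.5 h(t) dt ≈ 3.208333.
T_4 = 4.94140625.
Error ≈ 3.208333 − 4.94140625 ≈ -1.7331.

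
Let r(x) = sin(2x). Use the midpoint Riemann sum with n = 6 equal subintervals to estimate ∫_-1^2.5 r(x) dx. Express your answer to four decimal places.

-0.3706

Δx = (2.5 − (-1))/6 = 7/12.
Midpoints: -17/24, -0.125, 11/24, 25/24, 1.625, 53/24.
r(-17/24) ≈ -0.9881, r(-0.125) ≈ -0.2474, r(11/24) ≈ 0.7936, r(25/24) ≈ 0.8715, r(1.625) ≈ -0.1082, r(53/24) ≈ -0.9566.
Sum = Δx · [r(-17/24) + r(-0.125) + r(11/24) + ...].
Sum ≈ -0.3706.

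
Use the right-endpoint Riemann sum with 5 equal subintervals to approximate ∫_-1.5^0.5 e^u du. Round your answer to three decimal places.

1.730

Δu = (0.5 − (-1.5))/5 = 0.4.
Right endpoints: -1.1, -0.7, -0.3, 0.1, 0.5.
f(-1.1) ≈ 0.333, f(-0.7) ≈ 0.497, f(-0.3) ≈ 0.741, f(0.1) ≈ 1.105, f(0.5) ≈ 1.649.
Sum = Δu · [f(-1.1) + f(-0.7) + f(-0.3) + f(0.1) + f(0.5)].
Sum ≈ 1.730.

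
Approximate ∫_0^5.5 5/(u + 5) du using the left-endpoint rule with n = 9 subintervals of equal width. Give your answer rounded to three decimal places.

3.875

Δu = (5.5 − 0)/9 = 11/18.
Left endpoints: 0, 11/18, 11/9, 11/6, 22/9, 55/18, 11/3, 77/18, 44/9.
f(0) = 1, f(11/18) = 90/101, f(11/9) = 45/56, f(11/6) = 30/41, f(22/9) = 45/67, f(55/18) = 18/29, f(11/3) = 15/26, f(77/18) = 90/167, f(44/9) = 45/89.
Sum = Δu · [f(0) + f(11/18) + f(11/9) + ...].
Sum ≈ 3.875.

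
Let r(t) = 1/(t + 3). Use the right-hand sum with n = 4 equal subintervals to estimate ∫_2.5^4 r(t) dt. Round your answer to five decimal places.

0.23400

Δt = (4 − 2.5)/4 = 0.375.
Right endpoints: 2.875, 3.25, 3.625, 4.
r(2.875) = 8/47, r(3.25) = 0.16, r(3.625) = 8/53, r(4) = 1/7.
Sum = Δt · [r(2.875) + r(3.25) + r(3.625) + r(4)].
Sum ≈ 0.23400.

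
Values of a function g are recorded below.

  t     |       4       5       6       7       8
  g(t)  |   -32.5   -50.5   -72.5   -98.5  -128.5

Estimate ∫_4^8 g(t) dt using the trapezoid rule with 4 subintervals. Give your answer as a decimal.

Δt = 1.
T_4 = (1/2)·[(-32.5) + 2·(-50.5) + 2·(-72.5) + 2·(-98.5) + (-128.5)] = -302.

-302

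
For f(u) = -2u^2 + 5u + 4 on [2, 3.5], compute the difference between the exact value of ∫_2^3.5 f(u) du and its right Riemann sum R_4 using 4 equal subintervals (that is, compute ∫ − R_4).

Exact integral: ∫_2^3.5 f(u) du = 3.375.
R_4 = 1.6171875.
Error = 3.375 − 1.6171875 = 1.7578125.

1.7578125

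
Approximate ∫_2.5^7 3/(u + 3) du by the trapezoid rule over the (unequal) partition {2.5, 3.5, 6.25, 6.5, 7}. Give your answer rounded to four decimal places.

Subinterval widths: 1, 2.75, 0.25, 0.5.
f(2.5) = 6/11, f(3.5) = 6/13, f(6.25) = 12/37, f(6.5) = 6/19, f(7) = 0.3.
On each subinterval the trapezoid contributes (Δu_i/2)·[f(u_{i-1}) + f(u_i)].
Sum ≈ 1.8180.

1.8180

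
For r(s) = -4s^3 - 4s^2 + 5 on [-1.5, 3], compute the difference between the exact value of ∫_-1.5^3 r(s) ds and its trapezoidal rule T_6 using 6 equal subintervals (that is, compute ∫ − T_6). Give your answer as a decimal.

5.484375

Exact integral: ∫_-1.5^3 r(s) ds = -93.9375.
T_6 = -99.421875.
Error = -93.9375 − (-99.421875) = 5.484375.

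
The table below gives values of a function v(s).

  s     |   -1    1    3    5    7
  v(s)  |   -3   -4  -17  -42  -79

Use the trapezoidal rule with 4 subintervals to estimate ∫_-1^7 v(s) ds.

Δs = 2.
T_4 = (2/2)·[(-3) + 2·(-4) + 2·(-17) + 2·(-42) + (-79)] = -208.

-208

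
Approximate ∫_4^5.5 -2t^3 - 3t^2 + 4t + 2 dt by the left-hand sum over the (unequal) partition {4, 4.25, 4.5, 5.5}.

Subinterval widths: 0.25, 0.25, 1.
Left endpoints: 4, 4.25, 4.5.
f(4) = -158, f(4.25) = -188.71875, f(4.5) = -223.
Sum = Σ Δt_i · f(t_i).
Sum = -309.6796875.

-309.6796875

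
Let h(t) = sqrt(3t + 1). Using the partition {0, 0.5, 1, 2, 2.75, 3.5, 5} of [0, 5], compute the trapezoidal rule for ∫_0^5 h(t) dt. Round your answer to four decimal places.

Subinterval widths: 0.5, 0.5, 1, 0.75, 0.75, 1.5.
h(0) ≈ 1.0000, h(0.5) ≈ 1.5811, h(1) ≈ 2.0000, h(2) ≈ 2.6458, h(2.75) ≈ 3.0414, h(3.5) ≈ 3.3912, h(5) ≈ 4.0000.
On each subinterval the trapezoid contributes (Δt_i/2)·[h(t_{i-1}) + h(t_i)].
Sum ≈ 13.9517.

13.9517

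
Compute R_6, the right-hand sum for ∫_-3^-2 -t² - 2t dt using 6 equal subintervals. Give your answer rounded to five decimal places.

Δt = (-2 − (-3))/6 = 1/6.
Right endpoints: -17/6, -8/3, -2.5, -7/3, -13/6, -2.
f(-17/6) = -85/36, f(-8/3) = -16/9, f(-2.5) = -1.25, f(-7/3) = -7/9, f(-13/6) = -13/36, f(-2) = 0.
Sum = Δt · [f(-17/6) + f(-8/3) + f(-2.5) + ...].
Sum ≈ -1.08796.

-1.08796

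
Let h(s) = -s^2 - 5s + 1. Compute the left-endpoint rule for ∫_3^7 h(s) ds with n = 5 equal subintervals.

-177.76

Δs = (7 − 3)/5 = 0.8.
Left endpoints: 3, 3.8, 4.6, 5.4, 6.2.
h(3) = -23, h(3.8) = -32.44, h(4.6) = -43.16, h(5.4) = -55.16, h(6.2) = -68.44.
Sum = Δs · [h(3) + h(3.8) + h(4.6) + h(5.4) + h(6.2)].
Sum = -177.76.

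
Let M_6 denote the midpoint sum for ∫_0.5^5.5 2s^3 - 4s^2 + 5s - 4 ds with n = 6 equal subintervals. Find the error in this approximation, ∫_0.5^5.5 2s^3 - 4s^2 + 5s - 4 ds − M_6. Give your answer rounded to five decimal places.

Exact integral: ∫_0.5^5.5 f(s) ds ≈ 290.8333333.
M_6 ≈ 286.7824074.
Error ≈ 290.8333333 − 286.7824074 ≈ 4.05093.

4.05093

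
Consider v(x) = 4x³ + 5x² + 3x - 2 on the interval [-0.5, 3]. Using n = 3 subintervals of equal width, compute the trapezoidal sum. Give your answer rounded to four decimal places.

Δx = (3 − (-0.5))/3 = 7/6.
v(-0.5) = -2.75, v(2/3) = 92/27, v(11/6) = 4855/108, v(3) = 160.
T_3 = (Δx/2)·[v(x_0) + 2v(x_1) + 2v(x_2) + v(x_3)].
Sum ≈ 148.1505.

148.1505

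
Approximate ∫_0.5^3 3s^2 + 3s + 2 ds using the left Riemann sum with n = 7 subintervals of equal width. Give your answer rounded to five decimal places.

39.13265

Δs = (3 − 0.5)/7 = 5/14.
Left endpoints: 0.5, 6/7, 17/14, 11/7, 27/14, 16/7, 37/14.
f(0.5) = 4.25, f(6/7) = 332/49, f(17/14) = 1973/196, f(11/7) = 692/49, f(27/14) = 3713/196, f(16/7) = 1202/49, f(37/14) = 6053/196.
Sum = Δs · [f(0.5) + f(6/7) + f(17/14) + ...].
Sum ≈ 39.13265.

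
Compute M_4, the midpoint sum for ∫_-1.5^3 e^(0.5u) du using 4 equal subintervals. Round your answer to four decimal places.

Δu = (3 − (-1.5))/4 = 1.125.
Midpoints: -0.9375, 0.1875, 1.3125, 2.4375.
f(-0.9375) ≈ 0.6258, f(0.1875) ≈ 1.0983, f(1.3125) ≈ 1.9276, f(2.4375) ≈ 3.3830.
Sum = Δu · [f(-0.9375) + f(0.1875) + f(1.3125) + f(2.4375)].
Sum ≈ 7.9139.

7.9139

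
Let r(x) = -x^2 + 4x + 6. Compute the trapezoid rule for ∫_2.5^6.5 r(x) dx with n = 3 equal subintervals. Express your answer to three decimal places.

8.481

Δx = (6.5 − 2.5)/3 = 4/3.
r(2.5) = 9.75, r(23/6) = 239/36, r(31/6) = -1/36, r(6.5) = -10.25.
T_3 = (Δx/2)·[r(x_0) + 2r(x_1) + 2r(x_2) + r(x_3)].
Sum ≈ 8.481.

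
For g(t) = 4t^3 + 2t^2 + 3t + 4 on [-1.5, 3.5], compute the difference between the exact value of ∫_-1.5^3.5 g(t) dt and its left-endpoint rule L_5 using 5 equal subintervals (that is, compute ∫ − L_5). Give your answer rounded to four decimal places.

Exact integral: ∫_-1.5^3.5 g(t) dt ≈ 210.833333.
L_5 = 112.5.
Error ≈ 210.833333 − 112.5 ≈ 98.3333.

98.3333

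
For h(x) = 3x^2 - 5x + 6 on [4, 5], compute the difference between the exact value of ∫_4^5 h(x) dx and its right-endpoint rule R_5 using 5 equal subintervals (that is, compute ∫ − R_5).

Exact integral: ∫_4^5 h(x) dx = 44.5.
R_5 = 46.72.
Error = 44.5 − 46.72 = -2.22.

-2.22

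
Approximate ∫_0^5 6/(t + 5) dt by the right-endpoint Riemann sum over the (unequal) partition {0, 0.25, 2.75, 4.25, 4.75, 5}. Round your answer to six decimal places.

3.651863

Subinterval widths: 0.25, 2.5, 1.5, 0.5, 0.25.
Right endpoints: 0.25, 2.75, 4.25, 4.75, 5.
f(0.25) = 8/7, f(2.75) = 24/31, f(4.25) = 24/37, f(4.75) = 8/13, f(5) = 0.6.
Sum = Σ Δt_i · f(t_i).
Sum ≈ 3.651863.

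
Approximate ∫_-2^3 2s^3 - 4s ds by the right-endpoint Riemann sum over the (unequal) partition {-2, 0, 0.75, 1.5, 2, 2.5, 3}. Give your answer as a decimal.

34.5703125

Subinterval widths: 2, 0.75, 0.75, 0.5, 0.5, 0.5.
Right endpoints: 0, 0.75, 1.5, 2, 2.5, 3.
f(0) = 0, f(0.75) = -2.15625, f(1.5) = 0.75, f(2) = 8, f(2.5) = 21.25, f(3) = 42.
Sum = Σ Δs_i · f(s_i).
Sum = 34.5703125.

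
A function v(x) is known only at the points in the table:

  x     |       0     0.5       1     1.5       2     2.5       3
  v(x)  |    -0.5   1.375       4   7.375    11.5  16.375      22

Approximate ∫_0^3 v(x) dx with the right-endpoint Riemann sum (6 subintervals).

31.3125

Δx = 0.5.
Sum = 0.5·[1.375 + 4 + 7.375 + 11.5 + 16.375 + 22] = 31.3125.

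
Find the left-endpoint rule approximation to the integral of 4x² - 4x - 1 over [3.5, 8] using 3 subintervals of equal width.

382.5

Δx = (8 − 3.5)/3 = 1.5.
Left endpoints: 3.5, 5, 6.5.
f(3.5) = 34, f(5) = 79, f(6.5) = 142.
Sum = Δx · [f(3.5) + f(5) + f(6.5)].
Sum = 382.5.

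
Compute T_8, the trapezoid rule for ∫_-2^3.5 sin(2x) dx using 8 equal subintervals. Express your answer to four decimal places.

-0.5892

Δx = (3.5 − (-2))/8 = 0.6875.
f(-2) ≈ 0.7568, f(-1.3125) ≈ -0.4939, f(-0.625) ≈ -0.9490, f(0.0625) ≈ 0.1247, f(0.75) ≈ 0.9975, f(1.4375) ≈ 0.2634, f(2.125) ≈ -0.8950, f(2.8125) ≈ -0.6117, f(3.5) ≈ 0.6570.
T_8 = (Δx/2)·[f(x_0) + 2f(x_1) + ... + 2f(x_{7}) + f(x_8)].
Sum ≈ -0.5892.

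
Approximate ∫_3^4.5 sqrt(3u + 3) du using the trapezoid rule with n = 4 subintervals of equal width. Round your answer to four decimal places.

5.6557

Δu = (4.5 − 3)/4 = 0.375.
f(3) ≈ 3.4641, f(3.375) ≈ 3.6228, f(3.75) ≈ 3.7749, f(4.125) ≈ 3.9211, f(4.5) ≈ 4.0620.
T_4 = (Δu/2)·[f(u_0) + 2f(u_1) + 2f(u_2) + 2f(u_3) + f(u_4)].
Sum ≈ 5.6557.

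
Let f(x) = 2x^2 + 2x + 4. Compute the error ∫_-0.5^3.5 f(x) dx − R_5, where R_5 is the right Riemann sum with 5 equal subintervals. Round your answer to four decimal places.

-13.6533

Exact integral: ∫_-0.5^3.5 f(x) dx ≈ 56.666667.
R_5 = 70.32.
Error ≈ 56.666667 − 70.32 ≈ -13.6533.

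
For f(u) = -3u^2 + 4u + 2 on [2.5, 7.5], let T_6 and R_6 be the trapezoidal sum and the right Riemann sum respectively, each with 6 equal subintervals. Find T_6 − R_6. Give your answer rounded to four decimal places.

54.1667

T_6 ≈ -297.986111.
R_6 ≈ -352.152778.
T_6 − R_6 ≈ 54.1667.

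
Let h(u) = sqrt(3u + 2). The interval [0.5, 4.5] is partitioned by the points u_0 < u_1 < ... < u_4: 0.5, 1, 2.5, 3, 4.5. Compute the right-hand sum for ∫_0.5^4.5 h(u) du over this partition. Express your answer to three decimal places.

13.305

Subinterval widths: 0.5, 1.5, 0.5, 1.5.
Right endpoints: 1, 2.5, 3, 4.5.
h(1) ≈ 2.236, h(2.5) ≈ 3.082, h(3) ≈ 3.317, h(4.5) ≈ 3.937.
Sum = Σ Δu_i · h(u_i).
Sum ≈ 13.305.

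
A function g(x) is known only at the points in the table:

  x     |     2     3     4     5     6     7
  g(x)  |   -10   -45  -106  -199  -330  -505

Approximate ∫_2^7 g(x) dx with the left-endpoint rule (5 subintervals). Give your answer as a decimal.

-690

Δx = 1.
Sum = 1·[(-10) + (-45) + (-106) + (-199) + (-330)] = -690.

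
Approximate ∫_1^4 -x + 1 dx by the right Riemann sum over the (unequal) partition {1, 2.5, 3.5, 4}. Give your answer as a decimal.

-6.25

Subinterval widths: 1.5, 1, 0.5.
Right endpoints: 2.5, 3.5, 4.
f(2.5) = -1.5, f(3.5) = -2.5, f(4) = -3.
Sum = Σ Δx_i · f(x_i).
Sum = -6.25.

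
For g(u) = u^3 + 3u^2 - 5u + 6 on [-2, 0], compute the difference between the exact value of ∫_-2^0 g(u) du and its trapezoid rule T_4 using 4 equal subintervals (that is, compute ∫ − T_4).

Exact integral: ∫_-2^0 g(u) du = 26.
T_4 = 26.
Error = 26 − 26 = 0.

0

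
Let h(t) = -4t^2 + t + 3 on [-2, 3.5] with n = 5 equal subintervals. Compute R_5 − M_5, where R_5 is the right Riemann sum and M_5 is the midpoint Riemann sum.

R_5 = -66.77.
M_5 = -44.99.
R_5 − M_5 = -21.78.

-21.78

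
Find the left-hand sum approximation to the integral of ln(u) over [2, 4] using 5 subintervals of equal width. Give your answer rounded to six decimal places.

2.016928

Δu = (4 − 2)/5 = 0.4.
Left endpoints: 2, 2.4, 2.8, 3.2, 3.6.
f(2) ≈ 0.693147, f(2.4) ≈ 0.875469, f(2.8) ≈ 1.029619, f(3.2) ≈ 1.163151, f(3.6) ≈ 1.280934.
Sum = Δu · [f(2) + f(2.4) + f(2.8) + f(3.2) + f(3.6)].
Sum ≈ 2.016928.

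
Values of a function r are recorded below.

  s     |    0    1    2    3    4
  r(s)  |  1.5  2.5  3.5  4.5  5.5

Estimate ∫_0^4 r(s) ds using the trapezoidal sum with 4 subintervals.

Δs = 1.
T_4 = (1/2)·[1.5 + 2·2.5 + 2·3.5 + 2·4.5 + 5.5] = 14.

14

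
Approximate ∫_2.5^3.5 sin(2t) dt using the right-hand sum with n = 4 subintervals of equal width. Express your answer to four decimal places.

-0.0282

Δt = (3.5 − 2.5)/4 = 0.25.
Right endpoints: 2.75, 3, 3.25, 3.5.
f(2.75) ≈ -0.7055, f(3) ≈ -0.2794, f(3.25) ≈ 0.2151, f(3.5) ≈ 0.6570.
Sum = Δt · [f(2.75) + f(3) + f(3.25) + f(3.5)].
Sum ≈ -0.0282.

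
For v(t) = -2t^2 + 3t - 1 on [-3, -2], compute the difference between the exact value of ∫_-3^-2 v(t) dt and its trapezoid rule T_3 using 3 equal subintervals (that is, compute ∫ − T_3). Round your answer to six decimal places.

0.037037

Exact integral: ∫_-3^-2 v(t) dt ≈ -21.16666667.
T_3 ≈ -21.20370370.
Error ≈ -21.16666667 − (-21.20370370) ≈ 0.037037.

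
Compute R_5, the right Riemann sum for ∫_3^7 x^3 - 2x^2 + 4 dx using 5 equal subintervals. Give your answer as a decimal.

Δx = (7 − 3)/5 = 0.8.
Right endpoints: 3.8, 4.6, 5.4, 6.2, 7.
f(3.8) = 29.992, f(4.6) = 59.016, f(5.4) = 103.144, f(6.2) = 165.448, f(7) = 249.
Sum = Δx · [f(3.8) + f(4.6) + f(5.4) + f(6.2) + f(7)].
Sum = 485.28.

485.28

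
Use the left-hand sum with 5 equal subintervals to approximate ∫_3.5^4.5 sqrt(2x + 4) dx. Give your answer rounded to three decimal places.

Δx = (4.5 − 3.5)/5 = 0.2.
Left endpoints: 3.5, 3.7, 3.9, 4.1, 4.3.
f(3.5) ≈ 3.317, f(3.7) ≈ 3.376, f(3.9) ≈ 3.435, f(4.1) ≈ 3.493, f(4.3) ≈ 3.550.
Sum = Δx · [f(3.5) + f(3.7) + f(3.9) + f(4.1) + f(4.3)].
Sum ≈ 3.434.

3.434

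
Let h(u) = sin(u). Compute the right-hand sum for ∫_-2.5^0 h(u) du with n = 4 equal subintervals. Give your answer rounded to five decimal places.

Δu = (0 − (-2.5))/4 = 0.625.
Right endpoints: -1.875, -1.25, -0.625, 0.
h(-1.875) ≈ -0.95409, h(-1.25) ≈ -0.94898, h(-0.625) ≈ -0.58510, h(0) ≈ 0.00000.
Sum = Δu · [h(-1.875) + h(-1.25) + h(-0.625) + h(0)].
Sum ≈ -1.55510.

-1.55510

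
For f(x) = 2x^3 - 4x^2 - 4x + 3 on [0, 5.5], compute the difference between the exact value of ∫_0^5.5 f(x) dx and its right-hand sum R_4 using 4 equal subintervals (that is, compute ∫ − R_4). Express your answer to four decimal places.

Exact integral: ∫_0^5.5 f(x) dx ≈ 191.697917.
R_4 ≈ 343.814453.
Error ≈ 191.697917 − 343.814453 ≈ -152.1165.

-152.1165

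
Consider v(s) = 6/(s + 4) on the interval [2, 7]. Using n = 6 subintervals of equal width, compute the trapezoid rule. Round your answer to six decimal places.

Δs = (7 − 2)/6 = 5/6.
v(2) = 1, v(17/6) = 36/41, v(11/3) = 18/23, v(4.5) = 12/17, v(16/3) = 9/14, v(37/6) = 36/61, v(7) = 6/11.
T_6 = (Δs/2)·[v(s_0) + 2v(s_1) + ... + 2v(s_{5}) + v(s_6)].
Sum ≈ 3.643573.

3.643573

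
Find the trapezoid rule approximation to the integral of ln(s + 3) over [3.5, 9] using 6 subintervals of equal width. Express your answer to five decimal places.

Δs = (9 − 3.5)/6 = 11/12.
f(3.5) ≈ 1.87180, f(53/12) ≈ 2.00373, f(16/3) ≈ 2.12026, f(6.25) ≈ 2.22462, f(43/6) ≈ 2.31911, f(97/12) ≈ 2.40544, f(9) ≈ 2.48491.
T_6 = (Δs/2)·[f(s_0) + 2f(s_1) + ... + 2f(s_{5}) + f(s_6)].
Sum ≈ 12.14723.

12.14723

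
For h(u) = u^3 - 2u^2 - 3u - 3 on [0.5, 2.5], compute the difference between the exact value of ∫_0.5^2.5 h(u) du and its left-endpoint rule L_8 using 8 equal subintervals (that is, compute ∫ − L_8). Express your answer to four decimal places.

Exact integral: ∫_0.5^2.5 h(u) du ≈ -15.583333.
L_8 = -15.21875.
Error ≈ -15.583333 − (-15.21875) ≈ -0.3646.

-0.3646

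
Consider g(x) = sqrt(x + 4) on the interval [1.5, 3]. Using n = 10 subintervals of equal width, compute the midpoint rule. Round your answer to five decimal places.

Δx = (3 − 1.5)/10 = 0.15.
Midpoints: 1.575, 1.725, 1.875, 2.025, 2.175, 2.325, 2.475, 2.625, 2.775, 2.925.
g(1.575) ≈ 2.36114, g(1.725) ≈ 2.39270, g(1.875) ≈ 2.42384, g(2.025) ≈ 2.45459, g(2.175) ≈ 2.48495, g(2.325) ≈ 2.51496, g(2.475) ≈ 2.54460, g(2.625) ≈ 2.57391, g(2.775) ≈ 2.60288, g(2.925) ≈ 2.63154.
Sum = Δx · [g(1.575) + g(1.725) + g(1.875) + ...].
Sum ≈ 3.74777.

3.74777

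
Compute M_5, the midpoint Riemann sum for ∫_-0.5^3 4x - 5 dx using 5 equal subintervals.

Δx = (3 − (-0.5))/5 = 0.7.
Midpoints: -0.15, 0.55, 1.25, 1.95, 2.65.
f(-0.15) = -5.6, f(0.55) = -2.8, f(1.25) = 0, f(1.95) = 2.8, f(2.65) = 5.6.
Sum = Δx · [f(-0.15) + f(0.55) + f(1.25) + f(1.95) + f(2.65)].
Sum = 0.

0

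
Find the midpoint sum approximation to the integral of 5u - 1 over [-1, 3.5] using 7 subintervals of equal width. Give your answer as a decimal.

23.625

Δu = (3.5 − (-1))/7 = 9/14.
Midpoints: -19/28, -1/28, 17/28, 1.25, 53/28, 71/28, 89/28.
f(-19/28) = -123/28, f(-1/28) = -33/28, f(17/28) = 57/28, f(1.25) = 5.25, f(53/28) = 237/28, f(71/28) = 327/28, f(89/28) = 417/28.
Sum = Δu · [f(-19/28) + f(-1/28) + f(17/28) + ...].
Sum = 23.625.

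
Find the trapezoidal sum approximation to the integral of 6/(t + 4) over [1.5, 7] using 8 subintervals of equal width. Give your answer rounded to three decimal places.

4.165

Δt = (7 − 1.5)/8 = 0.6875.
f(1.5) = 12/11, f(2.1875) = 32/33, f(2.875) = 48/55, f(3.5625) = 96/121, f(4.25) = 8/11, f(4.9375) = 96/143, f(5.625) = 48/77, f(6.3125) = 32/55, f(7) = 6/11.
T_8 = (Δt/2)·[f(t_0) + 2f(t_1) + ... + 2f(t_{7}) + f(t_8)].
Sum ≈ 4.165.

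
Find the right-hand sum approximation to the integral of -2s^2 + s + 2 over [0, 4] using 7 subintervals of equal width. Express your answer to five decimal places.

-35.10204

Δs = (4 − 0)/7 = 4/7.
Right endpoints: 4/7, 8/7, 12/7, 16/7, 20/7, 24/7, 4.
f(4/7) = 94/49, f(8/7) = 26/49, f(12/7) = -106/49, f(16/7) = -302/49, f(20/7) = -562/49, f(24/7) = -886/49, f(4) = -26.
Sum = Δs · [f(4/7) + f(8/7) + f(12/7) + ...].
Sum ≈ -35.10204.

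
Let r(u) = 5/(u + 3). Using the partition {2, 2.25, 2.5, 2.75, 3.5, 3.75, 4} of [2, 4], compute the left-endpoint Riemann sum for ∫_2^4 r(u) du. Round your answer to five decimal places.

1.74503

Subinterval widths: 0.25, 0.25, 0.25, 0.75, 0.25, 0.25.
Left endpoints: 2, 2.25, 2.5, 2.75, 3.5, 3.75.
r(2) = 1, r(2.25) = 20/21, r(2.5) = 10/11, r(2.75) = 20/23, r(3.5) = 10/13, r(3.75) = 20/27.
Sum = Σ Δu_i · r(u_i).
Sum ≈ 1.74503.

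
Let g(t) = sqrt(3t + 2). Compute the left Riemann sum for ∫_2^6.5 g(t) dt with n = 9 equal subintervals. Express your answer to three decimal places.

Δt = (6.5 − 2)/9 = 0.5.
Left endpoints: 2, 2.5, 3, 3.5, 4, 4.5, 5, 5.5, 6.
g(2) ≈ 2.828, g(2.5) ≈ 3.082, g(3) ≈ 3.317, g(3.5) ≈ 3.536, g(4) ≈ 3.742, g(4.5) ≈ 3.937, g(5) ≈ 4.123, g(5.5) ≈ 4.301, g(6) ≈ 4.472.
Sum = Δt · [g(2) + g(2.5) + g(3) + ...].
Sum ≈ 16.669.

16.669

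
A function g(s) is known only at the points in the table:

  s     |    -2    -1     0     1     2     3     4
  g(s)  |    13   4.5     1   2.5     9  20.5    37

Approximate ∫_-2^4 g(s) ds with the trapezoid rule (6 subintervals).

Δs = 1.
T_6 = (1/2)·[13 + 2·4.5 + 2·1 + 2·2.5 + 2·9 + 2·20.5 + 37] = 62.5.

62.5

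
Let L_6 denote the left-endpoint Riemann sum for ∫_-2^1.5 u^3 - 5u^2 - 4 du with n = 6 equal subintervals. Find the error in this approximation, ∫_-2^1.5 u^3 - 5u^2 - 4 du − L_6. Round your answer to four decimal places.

Exact integral: ∫_-2^1.5 f(u) du ≈ -35.692708.
L_6 ≈ -42.703848.
Error ≈ -35.692708 − (-42.703848) ≈ 7.0111.

7.0111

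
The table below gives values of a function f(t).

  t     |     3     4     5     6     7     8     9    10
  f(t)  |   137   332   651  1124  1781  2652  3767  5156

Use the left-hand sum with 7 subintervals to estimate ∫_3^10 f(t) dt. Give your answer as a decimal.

10444

Δt = 1.
Sum = 1·[137 + 332 + 651 + 1124 + 1781 + 2652 + 3767] = 10444.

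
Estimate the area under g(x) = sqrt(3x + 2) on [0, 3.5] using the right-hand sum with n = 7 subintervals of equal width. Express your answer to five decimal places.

Δx = (3.5 − 0)/7 = 0.5.
Right endpoints: 0.5, 1, 1.5, 2, 2.5, 3, 3.5.
g(0.5) ≈ 1.87083, g(1) ≈ 2.23607, g(1.5) ≈ 2.54951, g(2) ≈ 2.82843, g(2.5) ≈ 3.08221, g(3) ≈ 3.31662, g(3.5) ≈ 3.53553.
Sum = Δx · [g(0.5) + g(1) + g(1.5) + ...].
Sum ≈ 9.70960.

9.70960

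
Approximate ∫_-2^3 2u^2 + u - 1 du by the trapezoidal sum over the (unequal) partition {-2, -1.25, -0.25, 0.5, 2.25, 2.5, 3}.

23.28125

Subinterval widths: 0.75, 1, 0.75, 1.75, 0.25, 0.5.
f(-2) = 5, f(-1.25) = 0.875, f(-0.25) = -1.125, f(0.5) = 0, f(2.25) = 11.375, f(2.5) = 14, f(3) = 20.
On each subinterval the trapezoid contributes (Δu_i/2)·[f(u_{i-1}) + f(u_i)].
Sum = 23.28125.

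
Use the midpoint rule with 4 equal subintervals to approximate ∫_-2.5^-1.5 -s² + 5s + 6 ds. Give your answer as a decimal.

-8.078125

Δs = (-1.5 − (-2.5))/4 = 0.25.
Midpoints: -2.375, -2.125, -1.875, -1.625.
f(-2.375) = -11.515625, f(-2.125) = -9.140625, f(-1.875) = -6.890625, f(-1.625) = -4.765625.
Sum = Δs · [f(-2.375) + f(-2.125) + f(-1.875) + f(-1.625)].
Sum = -8.078125.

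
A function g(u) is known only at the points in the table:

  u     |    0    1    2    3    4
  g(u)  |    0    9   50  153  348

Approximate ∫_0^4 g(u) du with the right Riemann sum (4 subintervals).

560

Δu = 1.
Sum = 1·[9 + 50 + 153 + 348] = 560.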